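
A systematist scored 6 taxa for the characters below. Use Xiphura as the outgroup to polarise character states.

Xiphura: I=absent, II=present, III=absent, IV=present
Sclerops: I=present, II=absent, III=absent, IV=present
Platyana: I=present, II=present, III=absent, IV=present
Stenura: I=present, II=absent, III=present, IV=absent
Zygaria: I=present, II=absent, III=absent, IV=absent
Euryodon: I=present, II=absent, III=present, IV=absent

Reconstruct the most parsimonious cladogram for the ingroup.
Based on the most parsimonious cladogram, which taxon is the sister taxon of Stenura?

Euryodon

Character polarity is set by the outgroup: the derived state is whichever differs from the outgroup's state, so for II, IV the derived state is 'absent', and for the remaining characters it is 'present'.
All ingroup taxa share the derived state 'present' for I; it defines the ingroup but does not resolve relationships within it.
II (derived state 'absent') is shared by Euryodon, Sclerops, Stenura, and Zygaria — a synapomorphy uniting that clade.
III (derived state 'present') is shared by Euryodon and Stenura — a synapomorphy uniting that clade.
IV (derived state 'absent') is shared by Euryodon, Stenura, and Zygaria — a synapomorphy uniting that clade.
Most parsimonious ingroup topology: ((Sclerops,((Stenura,Euryodon),Zygaria)),Platyana).
Stenura and Euryodon form a cherry on this tree, so they are sister taxa.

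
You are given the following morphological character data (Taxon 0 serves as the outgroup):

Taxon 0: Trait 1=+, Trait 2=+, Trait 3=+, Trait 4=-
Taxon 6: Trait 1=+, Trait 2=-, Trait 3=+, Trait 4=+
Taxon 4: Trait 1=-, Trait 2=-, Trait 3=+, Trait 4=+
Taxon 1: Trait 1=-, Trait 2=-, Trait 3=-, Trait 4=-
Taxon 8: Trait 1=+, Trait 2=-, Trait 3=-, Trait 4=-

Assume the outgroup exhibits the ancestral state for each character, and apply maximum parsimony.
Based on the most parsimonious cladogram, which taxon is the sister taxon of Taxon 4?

Taxon 6

Character polarity is set by the outgroup: the derived state is whichever differs from the outgroup's state, so for Trait 1, Trait 2, Trait 3 the derived state is '-', and for the remaining characters it is '+'.
Trait 1 groups Taxon 1 and Taxon 4, which is incompatible with the clades supported by the remaining characters; treating it as convergent (homoplasy) costs fewer steps than any alternative tree.
All ingroup taxa share the derived state '-' for Trait 2; it defines the ingroup but does not resolve relationships within it.
Only Taxon 1 and Taxon 8 show the derived state '-' for Trait 3, supporting them as a clade.
Trait 4 (derived state '+') is shared by Taxon 4 and Taxon 6 — a synapomorphy uniting that clade.
Most parsimonious ingroup topology: ((Taxon 6,Taxon 4),(Taxon 1,Taxon 8)).
Taxon 4 and Taxon 6 form a cherry on this tree, so they are sister taxa.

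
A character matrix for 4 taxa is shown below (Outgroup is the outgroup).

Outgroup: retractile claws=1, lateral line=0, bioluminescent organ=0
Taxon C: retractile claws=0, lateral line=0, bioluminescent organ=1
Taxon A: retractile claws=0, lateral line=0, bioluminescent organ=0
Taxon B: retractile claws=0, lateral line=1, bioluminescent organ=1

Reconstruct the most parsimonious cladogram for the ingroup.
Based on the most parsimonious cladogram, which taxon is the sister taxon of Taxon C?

Taxon B

Character polarity is set by the outgroup: the derived state is whichever differs from the outgroup's state, so for retractile claws the derived state is '0', and for the remaining characters it is '1'.
retractile claws (derived state '0') is shared by all ingroup taxa — unites the whole ingroup.
lateral line (derived state '1') is unique to Taxon B (autapomorphy; uninformative for grouping).
bioluminescent organ (derived state '1') is shared by Taxon B and Taxon C — a synapomorphy uniting that clade.
Most parsimonious ingroup topology: ((Taxon C,Taxon B),Taxon A).
Taxon C and Taxon B form a cherry on this tree, so they are sister taxa.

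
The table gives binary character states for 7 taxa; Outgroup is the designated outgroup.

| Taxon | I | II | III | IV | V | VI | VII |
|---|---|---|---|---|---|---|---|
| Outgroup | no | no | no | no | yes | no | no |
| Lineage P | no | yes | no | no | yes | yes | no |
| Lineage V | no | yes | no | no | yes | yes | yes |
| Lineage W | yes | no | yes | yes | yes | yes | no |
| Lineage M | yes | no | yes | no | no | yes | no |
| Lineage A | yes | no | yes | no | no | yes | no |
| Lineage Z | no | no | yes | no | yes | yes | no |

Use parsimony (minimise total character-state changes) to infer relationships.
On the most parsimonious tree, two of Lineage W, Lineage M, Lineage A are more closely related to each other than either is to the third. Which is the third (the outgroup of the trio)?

Character polarity is set by the outgroup: the derived state is whichever differs from the outgroup's state, so for V the derived state is 'no', and for the remaining characters it is 'yes'.
I: derived state 'yes' in Lineage A, Lineage M, and Lineage W only — synapomorphy for {Lineage A, Lineage M, Lineage W}.
II: derived state 'yes' in Lineage P and Lineage V only — synapomorphy for {Lineage P, Lineage V}.
III: derived state 'yes' in Lineage A, Lineage M, Lineage W, and Lineage Z only — synapomorphy for {Lineage A, Lineage M, Lineage W, Lineage Z}.
IV (derived state 'yes') is unique to Lineage W (autapomorphy; uninformative for grouping).
V (derived state 'no') is shared by Lineage A and Lineage M — a synapomorphy uniting that clade.
VI (derived state 'yes') is shared by all ingroup taxa — unites the whole ingroup.
VII (derived state 'yes') is unique to Lineage V (autapomorphy; uninformative for grouping).
Most parsimonious ingroup topology: ((Lineage P,Lineage V),((Lineage W,(Lineage M,Lineage A)),Lineage Z)).
Lineage M and Lineage A share a more recent common ancestor with each other than either does with Lineage W, so Lineage W is the least closely related of the three.

Lineage W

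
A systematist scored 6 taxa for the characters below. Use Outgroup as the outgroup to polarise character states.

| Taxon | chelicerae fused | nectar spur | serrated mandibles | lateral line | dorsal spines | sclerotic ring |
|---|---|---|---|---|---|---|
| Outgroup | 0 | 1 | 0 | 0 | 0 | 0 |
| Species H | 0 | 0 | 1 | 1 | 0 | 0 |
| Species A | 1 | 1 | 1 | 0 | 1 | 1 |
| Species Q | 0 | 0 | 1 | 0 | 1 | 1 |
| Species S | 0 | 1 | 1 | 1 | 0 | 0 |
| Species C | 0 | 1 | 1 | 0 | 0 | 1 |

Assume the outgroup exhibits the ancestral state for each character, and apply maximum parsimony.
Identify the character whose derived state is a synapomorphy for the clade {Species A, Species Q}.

Character polarity is set by the outgroup: the derived state is whichever differs from the outgroup's state, so for nectar spur the derived state is '0', and for the remaining characters it is '1'.
chelicerae fused (derived state '1') is unique to Species A (autapomorphy; uninformative for grouping).
nectar spur groups Species H and Species Q, which is incompatible with the clades supported by the remaining characters; treating it as convergent (homoplasy) costs fewer steps than any alternative tree.
serrated mandibles (derived state '1') is shared by all ingroup taxa — unites the whole ingroup.
lateral line (derived state '1') is shared by Species H and Species S — a synapomorphy uniting that clade.
dorsal spines: derived state '1' in Species A and Species Q only — synapomorphy for {Species A, Species Q}.
sclerotic ring: derived state '1' in Species A, Species C, and Species Q only — synapomorphy for {Species A, Species C, Species Q}.
Most parsimonious ingroup topology: ((Species H,Species S),((Species A,Species Q),Species C)).
The clade {Species A, Species Q} is supported by dorsal spines: its derived state '1' occurs in exactly those taxa and in no other taxon (including the outgroup).

dorsal spines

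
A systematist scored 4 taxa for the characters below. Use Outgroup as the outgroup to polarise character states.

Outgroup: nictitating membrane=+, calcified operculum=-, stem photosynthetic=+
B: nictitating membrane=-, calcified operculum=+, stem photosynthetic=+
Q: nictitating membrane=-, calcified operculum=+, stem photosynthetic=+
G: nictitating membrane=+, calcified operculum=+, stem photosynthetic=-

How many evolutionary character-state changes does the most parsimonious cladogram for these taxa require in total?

Character polarity is set by the outgroup: the derived state is whichever differs from the outgroup's state, so for nictitating membrane, stem photosynthetic the derived state is '-', and for the remaining characters it is '+'.
nictitating membrane: derived state '-' in B and Q only — synapomorphy for {B, Q}.
calcified operculum (derived state '+') is shared by all ingroup taxa — unites the whole ingroup.
stem photosynthetic (derived state '-') is unique to G (autapomorphy; uninformative for grouping).
Most parsimonious ingroup topology: ((B,Q),G).
Changes per character on this tree: nictitating membrane: 1; calcified operculum: 1; stem photosynthetic: 1.
Total = 3.

3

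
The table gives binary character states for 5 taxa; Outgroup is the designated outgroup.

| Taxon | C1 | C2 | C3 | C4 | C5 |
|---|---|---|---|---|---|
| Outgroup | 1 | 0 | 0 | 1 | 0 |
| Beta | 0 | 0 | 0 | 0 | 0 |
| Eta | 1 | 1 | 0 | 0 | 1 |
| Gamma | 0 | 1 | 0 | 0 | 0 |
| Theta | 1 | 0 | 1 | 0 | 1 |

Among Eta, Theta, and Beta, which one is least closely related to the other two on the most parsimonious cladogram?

Character polarity is set by the outgroup: the derived state is whichever differs from the outgroup's state, so for C1, C4 the derived state is '0', and for the remaining characters it is '1'.
Only Beta and Gamma show the derived state '0' for C1, supporting them as a clade.
C2 groups Eta and Gamma, which is incompatible with the clades supported by the remaining characters; treating it as convergent (homoplasy) costs fewer steps than any alternative tree.
C3 (derived state '1') is unique to Theta (autapomorphy; uninformative for grouping).
All ingroup taxa share the derived state '0' for C4; it defines the ingroup but does not resolve relationships within it.
C5 (derived state '1') is shared by Eta and Theta — a synapomorphy uniting that clade.
Most parsimonious ingroup topology: ((Beta,Gamma),(Eta,Theta)).
Theta and Eta share a more recent common ancestor with each other than either does with Beta, so Beta is the least closely related of the three.

Beta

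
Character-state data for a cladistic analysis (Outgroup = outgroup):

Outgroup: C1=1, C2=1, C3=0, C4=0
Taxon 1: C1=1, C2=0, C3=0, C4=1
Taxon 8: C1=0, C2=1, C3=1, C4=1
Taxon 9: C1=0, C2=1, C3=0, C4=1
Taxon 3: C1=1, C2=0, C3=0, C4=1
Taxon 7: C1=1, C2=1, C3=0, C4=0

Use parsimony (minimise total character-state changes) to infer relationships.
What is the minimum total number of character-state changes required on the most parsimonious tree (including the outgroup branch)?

4

Character polarity is set by the outgroup: the derived state is whichever differs from the outgroup's state, so for C1, C2 the derived state is '0', and for the remaining characters it is '1'.
Only Taxon 8 and Taxon 9 show the derived state '0' for C1, supporting them as a clade.
C2: derived state '0' in Taxon 1 and Taxon 3 only — synapomorphy for {Taxon 1, Taxon 3}.
C3 (derived state '1') is unique to Taxon 8 (autapomorphy; uninformative for grouping).
C4: derived state '1' in Taxon 1, Taxon 3, Taxon 8, and Taxon 9 only — synapomorphy for {Taxon 1, Taxon 3, Taxon 8, Taxon 9}.
Most parsimonious ingroup topology: (((Taxon 1,Taxon 3),(Taxon 8,Taxon 9)),Taxon 7).
Changes per character on this tree: C1: 1; C2: 1; C3: 1; C4: 1.
Total = 4.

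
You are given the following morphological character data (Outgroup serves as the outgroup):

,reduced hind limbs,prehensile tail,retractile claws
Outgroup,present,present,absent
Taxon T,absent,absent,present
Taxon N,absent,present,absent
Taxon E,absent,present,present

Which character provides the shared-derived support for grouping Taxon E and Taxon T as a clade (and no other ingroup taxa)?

retractile claws

Character polarity is set by the outgroup: the derived state is whichever differs from the outgroup's state, so for reduced hind limbs, prehensile tail the derived state is 'absent', and for the remaining characters it is 'present'.
All ingroup taxa share the derived state 'absent' for reduced hind limbs; it defines the ingroup but does not resolve relationships within it.
prehensile tail: derived state 'absent' in Taxon T only — an autapomorphy, so it tells us nothing about relationships among taxa.
retractile claws: derived state 'present' in Taxon E and Taxon T only — synapomorphy for {Taxon E, Taxon T}.
Most parsimonious ingroup topology: ((Taxon T,Taxon E),Taxon N).
The clade {Taxon E, Taxon T} is supported by retractile claws: its derived state 'present' occurs in exactly those taxa and in no other taxon (including the outgroup).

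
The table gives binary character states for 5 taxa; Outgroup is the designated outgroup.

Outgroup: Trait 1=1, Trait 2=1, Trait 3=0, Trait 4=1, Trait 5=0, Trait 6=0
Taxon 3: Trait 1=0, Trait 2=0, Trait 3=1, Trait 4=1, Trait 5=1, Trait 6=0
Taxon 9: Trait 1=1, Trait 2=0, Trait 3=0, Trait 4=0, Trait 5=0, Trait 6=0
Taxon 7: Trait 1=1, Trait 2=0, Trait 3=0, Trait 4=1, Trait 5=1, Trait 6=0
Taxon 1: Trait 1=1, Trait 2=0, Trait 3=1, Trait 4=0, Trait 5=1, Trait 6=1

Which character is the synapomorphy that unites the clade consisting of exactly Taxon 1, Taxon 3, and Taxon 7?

Trait 5

Character polarity is set by the outgroup: the derived state is whichever differs from the outgroup's state, so for Trait 1, Trait 2, Trait 4 the derived state is '0', and for the remaining characters it is '1'.
Trait 1 (derived state '0') is unique to Taxon 3 (autapomorphy; uninformative for grouping).
All ingroup taxa share the derived state '0' for Trait 2; it defines the ingroup but does not resolve relationships within it.
Trait 3: derived state '1' in Taxon 1 and Taxon 3 only — synapomorphy for {Taxon 1, Taxon 3}.
Trait 4 groups Taxon 1 and Taxon 9, which is incompatible with the clades supported by the remaining characters; treating it as convergent (homoplasy) costs fewer steps than any alternative tree.
Only Taxon 1, Taxon 3, and Taxon 7 show the derived state '1' for Trait 5, supporting them as a clade.
Trait 6: derived state '1' in Taxon 1 only — an autapomorphy, so it tells us nothing about relationships among taxa.
Most parsimonious ingroup topology: (((Taxon 3,Taxon 1),Taxon 7),Taxon 9).
The clade {Taxon 1, Taxon 3, Taxon 7} is supported by Trait 5: its derived state '1' occurs in exactly those taxa and in no other taxon (including the outgroup).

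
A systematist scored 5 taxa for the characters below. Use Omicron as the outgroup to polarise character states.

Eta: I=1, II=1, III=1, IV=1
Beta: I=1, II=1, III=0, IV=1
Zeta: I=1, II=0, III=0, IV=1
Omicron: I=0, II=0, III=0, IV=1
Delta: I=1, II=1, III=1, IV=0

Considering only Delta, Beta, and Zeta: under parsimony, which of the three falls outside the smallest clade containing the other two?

Zeta

Character polarity is set by the outgroup: the derived state is whichever differs from the outgroup's state, so for IV the derived state is '0', and for the remaining characters it is '1'.
I (derived state '1') is shared by all ingroup taxa — unites the whole ingroup.
II (derived state '1') is shared by Beta, Delta, and Eta — a synapomorphy uniting that clade.
Only Delta and Eta show the derived state '1' for III, supporting them as a clade.
IV: derived state '0' in Delta only — an autapomorphy, so it tells us nothing about relationships among taxa.
Most parsimonious ingroup topology: ((Beta,(Delta,Eta)),Zeta).
Beta and Delta share a more recent common ancestor with each other than either does with Zeta, so Zeta is the least closely related of the three.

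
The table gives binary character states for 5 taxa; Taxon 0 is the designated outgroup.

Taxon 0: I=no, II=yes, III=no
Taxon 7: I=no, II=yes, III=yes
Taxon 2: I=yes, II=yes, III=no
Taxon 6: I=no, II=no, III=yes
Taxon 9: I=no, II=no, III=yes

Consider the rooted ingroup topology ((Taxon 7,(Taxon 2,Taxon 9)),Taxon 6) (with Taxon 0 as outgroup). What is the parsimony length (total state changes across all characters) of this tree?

Map each character onto ((Taxon 7,(Taxon 2,Taxon 9)),Taxon 6) (rooted by Taxon 0) and count the minimum state changes it requires (Fitch parsimony):
I: 1; II: 2; III: 2.
Total tree length = 5.

5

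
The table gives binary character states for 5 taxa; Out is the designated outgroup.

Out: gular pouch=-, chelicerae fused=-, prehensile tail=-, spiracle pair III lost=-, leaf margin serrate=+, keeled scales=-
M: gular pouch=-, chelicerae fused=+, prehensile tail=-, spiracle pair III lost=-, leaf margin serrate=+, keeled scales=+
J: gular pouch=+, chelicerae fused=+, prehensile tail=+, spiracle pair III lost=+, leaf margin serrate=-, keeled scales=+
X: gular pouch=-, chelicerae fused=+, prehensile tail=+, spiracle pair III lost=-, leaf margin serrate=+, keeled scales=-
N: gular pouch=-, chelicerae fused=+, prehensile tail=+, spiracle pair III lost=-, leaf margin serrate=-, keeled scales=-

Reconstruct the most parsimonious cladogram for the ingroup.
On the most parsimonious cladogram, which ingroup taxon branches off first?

Character polarity is set by the outgroup: the derived state is whichever differs from the outgroup's state, so for leaf margin serrate the derived state is '-', and for the remaining characters it is '+'.
gular pouch (derived state '+') is unique to J (autapomorphy; uninformative for grouping).
All ingroup taxa share the derived state '+' for chelicerae fused; it defines the ingroup but does not resolve relationships within it.
Only J, N, and X show the derived state '+' for prehensile tail, supporting them as a clade.
spiracle pair III lost (derived state '+') is unique to J (autapomorphy; uninformative for grouping).
leaf margin serrate: derived state '-' in J and N only — synapomorphy for {J, N}.
keeled scales groups J and M, which is incompatible with the clades supported by the remaining characters; treating it as convergent (homoplasy) costs fewer steps than any alternative tree.
Most parsimonious ingroup topology: (M,((J,N),X)).
M is sister to the clade containing all other ingroup taxa, so it is the earliest-diverging (most basal) ingroup lineage.

M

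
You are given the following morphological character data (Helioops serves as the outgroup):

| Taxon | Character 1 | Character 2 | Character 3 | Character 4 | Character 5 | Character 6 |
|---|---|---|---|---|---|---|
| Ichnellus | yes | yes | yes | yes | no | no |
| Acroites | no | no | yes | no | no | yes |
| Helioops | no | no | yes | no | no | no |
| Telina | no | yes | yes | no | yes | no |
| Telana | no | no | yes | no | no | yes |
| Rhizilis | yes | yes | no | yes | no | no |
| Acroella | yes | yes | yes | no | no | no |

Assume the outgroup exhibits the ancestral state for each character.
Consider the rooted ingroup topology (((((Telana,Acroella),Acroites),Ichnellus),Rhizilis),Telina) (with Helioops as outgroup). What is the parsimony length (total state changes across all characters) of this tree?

Map each character onto (((((Telana,Acroella),Acroites),Ichnellus),Rhizilis),Telina) (rooted by Helioops) and count the minimum state changes it requires (Fitch parsimony):
Character 1: 3; Character 2: 3; Character 3: 1; Character 4: 2; Character 5: 1; Character 6: 2.
Total tree length = 12.

12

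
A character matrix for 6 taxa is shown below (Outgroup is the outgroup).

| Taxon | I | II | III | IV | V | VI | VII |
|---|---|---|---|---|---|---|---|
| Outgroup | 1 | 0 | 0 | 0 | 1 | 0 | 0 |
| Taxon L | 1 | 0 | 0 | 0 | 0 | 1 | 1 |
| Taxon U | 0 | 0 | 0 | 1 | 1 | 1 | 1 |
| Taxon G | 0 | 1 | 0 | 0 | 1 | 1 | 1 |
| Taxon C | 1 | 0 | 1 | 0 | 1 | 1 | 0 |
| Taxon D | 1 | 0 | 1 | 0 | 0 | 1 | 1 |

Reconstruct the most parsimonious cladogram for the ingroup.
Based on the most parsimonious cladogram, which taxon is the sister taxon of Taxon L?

Taxon D

Character polarity is set by the outgroup: the derived state is whichever differs from the outgroup's state, so for I, V the derived state is '0', and for the remaining characters it is '1'.
Only Taxon G and Taxon U show the derived state '0' for I, supporting them as a clade.
II: derived state '1' in Taxon G only — an autapomorphy, so it tells us nothing about relationships among taxa.
III (state '1') occurs in Taxon C and Taxon D but conflicts with the nesting implied by the other characters — most parsimoniously interpreted as homoplasy.
IV (derived state '1') is unique to Taxon U (autapomorphy; uninformative for grouping).
Only Taxon D and Taxon L show the derived state '0' for V, supporting them as a clade.
VI (derived state '1') is shared by all ingroup taxa — unites the whole ingroup.
VII (derived state '1') is shared by Taxon D, Taxon G, Taxon L, and Taxon U — a synapomorphy uniting that clade.
Most parsimonious ingroup topology: (((Taxon L,Taxon D),(Taxon U,Taxon G)),Taxon C).
Taxon L and Taxon D form a cherry on this tree, so they are sister taxa.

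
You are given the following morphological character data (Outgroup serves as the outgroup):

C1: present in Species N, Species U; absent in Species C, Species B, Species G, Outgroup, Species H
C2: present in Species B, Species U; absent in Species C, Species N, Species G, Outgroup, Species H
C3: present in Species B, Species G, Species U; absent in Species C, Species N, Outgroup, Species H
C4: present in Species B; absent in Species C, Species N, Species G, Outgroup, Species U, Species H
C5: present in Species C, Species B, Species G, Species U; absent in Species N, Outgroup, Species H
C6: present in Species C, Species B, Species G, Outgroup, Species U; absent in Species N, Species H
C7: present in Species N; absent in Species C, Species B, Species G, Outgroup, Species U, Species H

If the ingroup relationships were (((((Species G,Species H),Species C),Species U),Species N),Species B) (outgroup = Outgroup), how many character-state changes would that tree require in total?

Map each character onto (((((Species G,Species H),Species C),Species U),Species N),Species B) (rooted by Outgroup) and count the minimum state changes it requires (Fitch parsimony):
C1: 2; C2: 2; C3: 3; C4: 1; C5: 3; C6: 2; C7: 1.
Total tree length = 14.

14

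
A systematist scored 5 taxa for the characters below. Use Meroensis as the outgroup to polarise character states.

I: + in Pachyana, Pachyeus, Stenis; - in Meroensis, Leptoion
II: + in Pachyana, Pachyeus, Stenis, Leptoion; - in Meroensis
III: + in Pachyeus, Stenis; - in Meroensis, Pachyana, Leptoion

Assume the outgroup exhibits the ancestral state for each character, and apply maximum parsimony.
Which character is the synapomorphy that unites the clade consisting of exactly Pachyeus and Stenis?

The outgroup has state '-' for every character, so '+' is the derived state throughout.
I (derived state '+') is shared by Pachyana, Pachyeus, and Stenis — a synapomorphy uniting that clade.
All ingroup taxa share the derived state '+' for II; it defines the ingroup but does not resolve relationships within it.
Only Pachyeus and Stenis show the derived state '+' for III, supporting them as a clade.
Most parsimonious ingroup topology: ((Pachyana,(Pachyeus,Stenis)),Leptoion).
The clade {Pachyeus, Stenis} is supported by III: its derived state '+' occurs in exactly those taxa and in no other taxon (including the outgroup).

III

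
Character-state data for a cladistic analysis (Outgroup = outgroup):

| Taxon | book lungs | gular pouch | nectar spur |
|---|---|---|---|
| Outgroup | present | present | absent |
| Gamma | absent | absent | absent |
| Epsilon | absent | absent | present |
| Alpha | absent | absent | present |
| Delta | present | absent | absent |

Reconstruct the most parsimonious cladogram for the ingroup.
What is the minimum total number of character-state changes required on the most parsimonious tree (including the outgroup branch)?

3

Character polarity is set by the outgroup: the derived state is whichever differs from the outgroup's state, so for book lungs, gular pouch the derived state is 'absent', and for the remaining characters it is 'present'.
book lungs: derived state 'absent' in Alpha, Epsilon, and Gamma only — synapomorphy for {Alpha, Epsilon, Gamma}.
All ingroup taxa share the derived state 'absent' for gular pouch; it defines the ingroup but does not resolve relationships within it.
nectar spur: derived state 'present' in Alpha and Epsilon only — synapomorphy for {Alpha, Epsilon}.
Most parsimonious ingroup topology: ((Gamma,(Epsilon,Alpha)),Delta).
Changes per character on this tree: book lungs: 1; gular pouch: 1; nectar spur: 1.
Total = 3.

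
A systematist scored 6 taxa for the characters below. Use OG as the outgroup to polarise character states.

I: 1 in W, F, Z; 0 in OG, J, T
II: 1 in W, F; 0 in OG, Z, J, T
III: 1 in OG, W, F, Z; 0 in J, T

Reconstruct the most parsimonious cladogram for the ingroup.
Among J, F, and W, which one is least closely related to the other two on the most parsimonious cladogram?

J

Character polarity is set by the outgroup: the derived state is whichever differs from the outgroup's state, so for III the derived state is '0', and for the remaining characters it is '1'.
I (derived state '1') is shared by F, W, and Z — a synapomorphy uniting that clade.
Only F and W show the derived state '1' for II, supporting them as a clade.
III: derived state '0' in J and T only — synapomorphy for {J, T}.
Most parsimonious ingroup topology: (((W,F),Z),(J,T)).
F and W share a more recent common ancestor with each other than either does with J, so J is the least closely related of the three.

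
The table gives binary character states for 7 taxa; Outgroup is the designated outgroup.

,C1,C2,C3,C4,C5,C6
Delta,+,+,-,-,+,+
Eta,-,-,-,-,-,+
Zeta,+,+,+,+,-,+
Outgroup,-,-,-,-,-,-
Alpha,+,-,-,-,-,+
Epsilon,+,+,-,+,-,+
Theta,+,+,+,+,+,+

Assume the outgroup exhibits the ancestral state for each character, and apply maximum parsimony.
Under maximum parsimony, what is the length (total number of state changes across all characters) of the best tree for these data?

The outgroup has state '-' for every character, so '+' is the derived state throughout.
Only Alpha, Delta, Epsilon, Theta, and Zeta show the derived state '+' for C1, supporting them as a clade.
C2: derived state '+' in Delta, Epsilon, Theta, and Zeta only — synapomorphy for {Delta, Epsilon, Theta, Zeta}.
C3 (derived state '+') is shared by Theta and Zeta — a synapomorphy uniting that clade.
C4: derived state '+' in Epsilon, Theta, and Zeta only — synapomorphy for {Epsilon, Theta, Zeta}.
C5 groups Delta and Theta, which is incompatible with the clades supported by the remaining characters; treating it as convergent (homoplasy) costs fewer steps than any alternative tree.
All ingroup taxa share the derived state '+' for C6; it defines the ingroup but does not resolve relationships within it.
Most parsimonious ingroup topology: (((((Theta,Zeta),Epsilon),Delta),Alpha),Eta).
Changes per character on this tree: C1: 1; C2: 1; C3: 1; C4: 1; C5: 2; C6: 1.
Total = 7.

7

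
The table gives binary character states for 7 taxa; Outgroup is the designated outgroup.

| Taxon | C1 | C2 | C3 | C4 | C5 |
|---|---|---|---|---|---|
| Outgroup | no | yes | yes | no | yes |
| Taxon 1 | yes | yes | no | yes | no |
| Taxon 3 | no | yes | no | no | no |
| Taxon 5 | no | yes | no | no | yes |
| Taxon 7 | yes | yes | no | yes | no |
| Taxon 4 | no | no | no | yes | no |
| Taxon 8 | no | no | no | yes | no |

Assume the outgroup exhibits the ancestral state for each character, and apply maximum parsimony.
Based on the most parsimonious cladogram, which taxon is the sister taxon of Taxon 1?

Character polarity is set by the outgroup: the derived state is whichever differs from the outgroup's state, so for C2, C3, C5 the derived state is 'no', and for the remaining characters it is 'yes'.
Only Taxon 1 and Taxon 7 show the derived state 'yes' for C1, supporting them as a clade.
C2 (derived state 'no') is shared by Taxon 4 and Taxon 8 — a synapomorphy uniting that clade.
C3 (derived state 'no') is shared by all ingroup taxa — unites the whole ingroup.
C4: derived state 'yes' in Taxon 1, Taxon 4, Taxon 7, and Taxon 8 only — synapomorphy for {Taxon 1, Taxon 4, Taxon 7, Taxon 8}.
C5: derived state 'no' in Taxon 1, Taxon 3, Taxon 4, Taxon 7, and Taxon 8 only — synapomorphy for {Taxon 1, Taxon 3, Taxon 4, Taxon 7, Taxon 8}.
Most parsimonious ingroup topology: ((((Taxon 1,Taxon 7),(Taxon 4,Taxon 8)),Taxon 3),Taxon 5).
Taxon 1 and Taxon 7 form a cherry on this tree, so they are sister taxa.

Taxon 7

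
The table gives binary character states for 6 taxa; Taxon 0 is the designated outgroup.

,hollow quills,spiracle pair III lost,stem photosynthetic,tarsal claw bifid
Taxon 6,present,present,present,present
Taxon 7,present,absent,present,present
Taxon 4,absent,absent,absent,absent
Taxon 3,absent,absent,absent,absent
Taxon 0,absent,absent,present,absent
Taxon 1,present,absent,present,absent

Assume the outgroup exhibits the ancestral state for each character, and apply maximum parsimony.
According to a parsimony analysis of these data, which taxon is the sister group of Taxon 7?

Character polarity is set by the outgroup: the derived state is whichever differs from the outgroup's state, so for stem photosynthetic the derived state is 'absent', and for the remaining characters it is 'present'.
hollow quills (derived state 'present') is shared by Taxon 1, Taxon 6, and Taxon 7 — a synapomorphy uniting that clade.
spiracle pair III lost: derived state 'present' in Taxon 6 only — an autapomorphy, so it tells us nothing about relationships among taxa.
stem photosynthetic (derived state 'absent') is shared by Taxon 3 and Taxon 4 — a synapomorphy uniting that clade.
tarsal claw bifid: derived state 'present' in Taxon 6 and Taxon 7 only — synapomorphy for {Taxon 6, Taxon 7}.
Most parsimonious ingroup topology: ((Taxon 4,Taxon 3),((Taxon 7,Taxon 6),Taxon 1)).
Taxon 7 and Taxon 6 form a cherry on this tree, so they are sister taxa.

Taxon 6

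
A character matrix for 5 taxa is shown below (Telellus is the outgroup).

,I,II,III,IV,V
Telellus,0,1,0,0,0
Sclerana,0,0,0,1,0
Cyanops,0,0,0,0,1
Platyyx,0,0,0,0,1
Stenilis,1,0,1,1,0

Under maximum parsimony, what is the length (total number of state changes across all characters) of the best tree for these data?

5

Character polarity is set by the outgroup: the derived state is whichever differs from the outgroup's state, so for II the derived state is '0', and for the remaining characters it is '1'.
I (derived state '1') is unique to Stenilis (autapomorphy; uninformative for grouping).
II (derived state '0') is shared by all ingroup taxa — unites the whole ingroup.
III: derived state '1' in Stenilis only — an autapomorphy, so it tells us nothing about relationships among taxa.
Only Sclerana and Stenilis show the derived state '1' for IV, supporting them as a clade.
V (derived state '1') is shared by Cyanops and Platyyx — a synapomorphy uniting that clade.
Most parsimonious ingroup topology: ((Sclerana,Stenilis),(Cyanops,Platyyx)).
Changes per character on this tree: I: 1; II: 1; III: 1; IV: 1; V: 1.
Total = 5.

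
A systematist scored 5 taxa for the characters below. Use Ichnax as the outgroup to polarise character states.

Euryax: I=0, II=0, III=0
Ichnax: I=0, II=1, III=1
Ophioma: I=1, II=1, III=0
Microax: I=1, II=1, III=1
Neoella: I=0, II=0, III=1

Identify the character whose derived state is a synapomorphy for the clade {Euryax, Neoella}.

II

Character polarity is set by the outgroup: the derived state is whichever differs from the outgroup's state, so for II, III the derived state is '0', and for the remaining characters it is '1'.
I: derived state '1' in Microax and Ophioma only — synapomorphy for {Microax, Ophioma}.
Only Euryax and Neoella show the derived state '0' for II, supporting them as a clade.
III groups Euryax and Ophioma, which is incompatible with the clades supported by the remaining characters; treating it as convergent (homoplasy) costs fewer steps than any alternative tree.
Most parsimonious ingroup topology: ((Ophioma,Microax),(Euryax,Neoella)).
The clade {Euryax, Neoella} is supported by II: its derived state '0' occurs in exactly those taxa and in no other taxon (including the outgroup).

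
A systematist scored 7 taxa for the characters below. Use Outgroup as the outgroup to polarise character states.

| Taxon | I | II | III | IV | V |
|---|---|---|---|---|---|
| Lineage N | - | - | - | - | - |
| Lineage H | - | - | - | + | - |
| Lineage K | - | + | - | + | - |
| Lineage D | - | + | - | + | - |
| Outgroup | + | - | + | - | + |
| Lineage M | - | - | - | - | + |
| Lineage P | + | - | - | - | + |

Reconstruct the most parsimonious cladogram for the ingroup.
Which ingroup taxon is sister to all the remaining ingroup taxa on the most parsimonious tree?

Lineage P

Character polarity is set by the outgroup: the derived state is whichever differs from the outgroup's state, so for I, III, V the derived state is '-', and for the remaining characters it is '+'.
I: derived state '-' in Lineage D, Lineage H, Lineage K, Lineage M, and Lineage N only — synapomorphy for {Lineage D, Lineage H, Lineage K, Lineage M, Lineage N}.
II (derived state '+') is shared by Lineage D and Lineage K — a synapomorphy uniting that clade.
All ingroup taxa share the derived state '-' for III; it defines the ingroup but does not resolve relationships within it.
IV: derived state '+' in Lineage D, Lineage H, and Lineage K only — synapomorphy for {Lineage D, Lineage H, Lineage K}.
V: derived state '-' in Lineage D, Lineage H, Lineage K, and Lineage N only — synapomorphy for {Lineage D, Lineage H, Lineage K, Lineage N}.
Most parsimonious ingroup topology: (((((Lineage K,Lineage D),Lineage H),Lineage N),Lineage M),Lineage P).
Lineage P is sister to the clade containing all other ingroup taxa, so it is the earliest-diverging (most basal) ingroup lineage.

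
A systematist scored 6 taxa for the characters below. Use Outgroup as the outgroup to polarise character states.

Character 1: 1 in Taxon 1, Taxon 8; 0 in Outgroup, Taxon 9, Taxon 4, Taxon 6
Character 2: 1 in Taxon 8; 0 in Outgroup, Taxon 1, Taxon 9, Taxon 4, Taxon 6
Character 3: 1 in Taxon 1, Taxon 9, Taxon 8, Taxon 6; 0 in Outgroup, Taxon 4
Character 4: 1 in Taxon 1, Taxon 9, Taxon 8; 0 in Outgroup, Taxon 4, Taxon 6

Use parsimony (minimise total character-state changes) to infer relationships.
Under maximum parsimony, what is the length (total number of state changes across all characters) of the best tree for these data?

4

The outgroup has state '0' for every character, so '1' is the derived state throughout.
Character 1 (derived state '1') is shared by Taxon 1 and Taxon 8 — a synapomorphy uniting that clade.
Character 2 (derived state '1') is unique to Taxon 8 (autapomorphy; uninformative for grouping).
Character 3 (derived state '1') is shared by Taxon 1, Taxon 6, Taxon 8, and Taxon 9 — a synapomorphy uniting that clade.
Character 4 (derived state '1') is shared by Taxon 1, Taxon 8, and Taxon 9 — a synapomorphy uniting that clade.
Most parsimonious ingroup topology: ((((Taxon 1,Taxon 8),Taxon 9),Taxon 6),Taxon 4).
Changes per character on this tree: Character 1: 1; Character 2: 1; Character 3: 1; Character 4: 1.
Total = 4.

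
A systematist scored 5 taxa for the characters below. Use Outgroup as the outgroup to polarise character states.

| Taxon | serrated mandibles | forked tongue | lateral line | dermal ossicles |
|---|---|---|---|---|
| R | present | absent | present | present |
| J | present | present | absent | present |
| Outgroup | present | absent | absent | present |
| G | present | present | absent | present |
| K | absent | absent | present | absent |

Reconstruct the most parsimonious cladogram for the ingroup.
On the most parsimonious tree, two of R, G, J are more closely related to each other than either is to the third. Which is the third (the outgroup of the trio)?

R

Character polarity is set by the outgroup: the derived state is whichever differs from the outgroup's state, so for serrated mandibles, dermal ossicles the derived state is 'absent', and for the remaining characters it is 'present'.
serrated mandibles: derived state 'absent' in K only — an autapomorphy, so it tells us nothing about relationships among taxa.
forked tongue: derived state 'present' in G and J only — synapomorphy for {G, J}.
Only K and R show the derived state 'present' for lateral line, supporting them as a clade.
dermal ossicles: derived state 'absent' in K only — an autapomorphy, so it tells us nothing about relationships among taxa.
Most parsimonious ingroup topology: ((G,J),(R,K)).
J and G share a more recent common ancestor with each other than either does with R, so R is the least closely related of the three.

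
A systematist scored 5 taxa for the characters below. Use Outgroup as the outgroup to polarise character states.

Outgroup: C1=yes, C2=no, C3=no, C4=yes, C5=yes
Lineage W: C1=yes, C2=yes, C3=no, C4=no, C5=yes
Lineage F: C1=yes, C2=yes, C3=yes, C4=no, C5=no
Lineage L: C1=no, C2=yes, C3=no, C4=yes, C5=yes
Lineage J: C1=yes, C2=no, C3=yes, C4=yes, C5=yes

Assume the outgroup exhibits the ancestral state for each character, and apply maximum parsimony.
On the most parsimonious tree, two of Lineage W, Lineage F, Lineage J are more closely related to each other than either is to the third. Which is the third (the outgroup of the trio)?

Character polarity is set by the outgroup: the derived state is whichever differs from the outgroup's state, so for C1, C4, C5 the derived state is 'no', and for the remaining characters it is 'yes'.
C1: derived state 'no' in Lineage L only — an autapomorphy, so it tells us nothing about relationships among taxa.
Only Lineage F, Lineage L, and Lineage W show the derived state 'yes' for C2, supporting them as a clade.
C3 groups Lineage F and Lineage J, which is incompatible with the clades supported by the remaining characters; treating it as convergent (homoplasy) costs fewer steps than any alternative tree.
Only Lineage F and Lineage W show the derived state 'no' for C4, supporting them as a clade.
C5: derived state 'no' in Lineage F only — an autapomorphy, so it tells us nothing about relationships among taxa.
Most parsimonious ingroup topology: (((Lineage W,Lineage F),Lineage L),Lineage J).
Lineage W and Lineage F share a more recent common ancestor with each other than either does with Lineage J, so Lineage J is the least closely related of the three.

Lineage J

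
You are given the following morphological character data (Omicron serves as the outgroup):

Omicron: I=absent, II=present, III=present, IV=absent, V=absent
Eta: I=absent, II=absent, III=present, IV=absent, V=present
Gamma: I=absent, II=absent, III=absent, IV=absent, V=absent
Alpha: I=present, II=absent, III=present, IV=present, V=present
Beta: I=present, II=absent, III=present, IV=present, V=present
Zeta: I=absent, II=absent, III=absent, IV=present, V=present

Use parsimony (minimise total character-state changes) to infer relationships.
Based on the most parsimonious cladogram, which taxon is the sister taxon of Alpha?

Beta

Character polarity is set by the outgroup: the derived state is whichever differs from the outgroup's state, so for II, III the derived state is 'absent', and for the remaining characters it is 'present'.
I: derived state 'present' in Alpha and Beta only — synapomorphy for {Alpha, Beta}.
II (derived state 'absent') is shared by all ingroup taxa — unites the whole ingroup.
III groups Gamma and Zeta, which is incompatible with the clades supported by the remaining characters; treating it as convergent (homoplasy) costs fewer steps than any alternative tree.
IV (derived state 'present') is shared by Alpha, Beta, and Zeta — a synapomorphy uniting that clade.
V (derived state 'present') is shared by Alpha, Beta, Eta, and Zeta — a synapomorphy uniting that clade.
Most parsimonious ingroup topology: (Gamma,(Eta,((Beta,Alpha),Zeta))).
Alpha and Beta form a cherry on this tree, so they are sister taxa.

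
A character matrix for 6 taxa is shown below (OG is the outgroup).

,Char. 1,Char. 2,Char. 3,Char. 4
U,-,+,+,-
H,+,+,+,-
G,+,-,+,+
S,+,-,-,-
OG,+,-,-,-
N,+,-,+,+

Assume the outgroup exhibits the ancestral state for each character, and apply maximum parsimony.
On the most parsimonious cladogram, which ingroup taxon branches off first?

Character polarity is set by the outgroup: the derived state is whichever differs from the outgroup's state, so for Char. 1 the derived state is '-', and for the remaining characters it is '+'.
Char. 1: derived state '-' in U only — an autapomorphy, so it tells us nothing about relationships among taxa.
Char. 2 (derived state '+') is shared by H and U — a synapomorphy uniting that clade.
Only G, H, N, and U show the derived state '+' for Char. 3, supporting them as a clade.
Char. 4: derived state '+' in G and N only — synapomorphy for {G, N}.
Most parsimonious ingroup topology: (((N,G),(U,H)),S).
S is sister to the clade containing all other ingroup taxa, so it is the earliest-diverging (most basal) ingroup lineage.

S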